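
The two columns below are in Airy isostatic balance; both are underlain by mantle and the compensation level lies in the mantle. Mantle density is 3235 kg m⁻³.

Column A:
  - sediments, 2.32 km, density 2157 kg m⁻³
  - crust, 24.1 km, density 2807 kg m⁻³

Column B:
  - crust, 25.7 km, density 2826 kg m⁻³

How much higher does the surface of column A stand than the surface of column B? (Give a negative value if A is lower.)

For any compensation level in the mantle, the mantle terms cancel and isostasy reduces to e = (Σt_A − Σt_B) − (Σ(ρt)_A − Σ(ρt)_B) / ρ_m.
Σt_A = 26.42 km; Σt_B = 25.7 km; Σ(ρt)_A = 72652.94; Σ(ρt)_B = 72628.2 (in km·kg m⁻³).
e = (26.42 − 25.7) − (72652.94 − 72628.2) / 3235 = 0.712 km.

0.712 km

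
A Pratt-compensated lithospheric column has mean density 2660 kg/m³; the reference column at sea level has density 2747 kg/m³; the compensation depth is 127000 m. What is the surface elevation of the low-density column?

4150 m

ρ_ref D = ρ (D + h) → h = D (ρ_ref − ρ)/ρ.
h = 127000 m × (2747 − 2660)/2660 = 4150 m.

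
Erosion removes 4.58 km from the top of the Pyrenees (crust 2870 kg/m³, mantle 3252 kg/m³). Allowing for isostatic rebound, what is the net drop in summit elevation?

Rebound u = e ρ_c/ρ_m = 4.58 km × 2870/3252 = 4.042 km.
Net surface drop = e − u = 4.58 km − 4.042 km = e (ρ_m − ρ_c)/ρ_m = 0.538 km.

0.538 km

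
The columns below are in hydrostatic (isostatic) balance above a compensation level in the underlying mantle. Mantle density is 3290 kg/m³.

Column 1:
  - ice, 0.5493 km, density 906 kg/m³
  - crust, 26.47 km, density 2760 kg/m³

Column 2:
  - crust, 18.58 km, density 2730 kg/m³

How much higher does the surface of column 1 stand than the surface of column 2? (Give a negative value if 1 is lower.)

For any compensation level in the mantle, the mantle terms cancel and isostasy reduces to e = (Σt_1 − Σt_2) − (Σ(ρt)_1 − Σ(ρt)_2) / ρ_m.
Σt_1 = 27.0193 km; Σt_2 = 18.58 km; Σ(ρt)_1 = 73554.8658; Σ(ρt)_2 = 50723.4 (in km·kg/m³).
e = (27.0193 − 18.58) − (73554.8658 − 50723.4) / 3290 = 1.5 km.

1.5 km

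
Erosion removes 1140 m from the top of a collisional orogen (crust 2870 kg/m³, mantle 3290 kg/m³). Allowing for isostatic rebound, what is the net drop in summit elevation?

146 m

Rebound u = e ρ_c/ρ_m = 1140 m × 2870/3290 = 994.5 m.
Net surface drop = e − u = 1140 m − 994.5 m = e (ρ_m − ρ_c)/ρ_m = 146 m.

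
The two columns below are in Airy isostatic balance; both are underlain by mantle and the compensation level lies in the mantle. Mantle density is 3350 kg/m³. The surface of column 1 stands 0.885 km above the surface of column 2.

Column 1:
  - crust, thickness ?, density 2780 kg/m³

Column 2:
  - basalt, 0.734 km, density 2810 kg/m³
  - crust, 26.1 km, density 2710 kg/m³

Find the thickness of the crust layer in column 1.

Take the compensation level at the base of the deeper column (depth z_c below the surface of column 1) and equate Σ ρ_i t_i down to z_c; mantle fills any gap and the z_c terms cancel.
Column 1: x×2780 + (z_c − 0 − x)×3350
Column 2: 0.885×0 + 0.734×2810 + 26.1×2710 + (z_c − 0.885 − 26.834)×3350
The z_c×3350 term appears on both sides and cancels. Collect the known terms of each column as K = Σ(ρt)_known − 3350 × (depth of known layers): K_1 = 0 − 3350×0 = 0; K_2 = 72793.54 − 3350×(0.885 + 26.834) = −20065.11.
Balance: K_1 − x×(3350 − 2780) = K_2, so x = (K_1 − K_2)/(3350 − 2780) = 20065.1/570 = 35.2 km.

35.2 km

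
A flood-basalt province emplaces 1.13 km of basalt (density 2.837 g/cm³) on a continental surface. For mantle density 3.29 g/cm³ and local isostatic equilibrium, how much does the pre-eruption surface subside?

Subaerial loading: s = t ρ_load / ρ_m.
s = 1.13 km × 2.837/3.29 = 0.974 km.

0.974 km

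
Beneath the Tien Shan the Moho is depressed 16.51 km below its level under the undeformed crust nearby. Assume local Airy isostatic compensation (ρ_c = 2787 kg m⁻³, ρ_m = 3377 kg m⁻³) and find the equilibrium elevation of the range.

3.5 km

In Airy isostatic equilibrium: ρ_c h = (ρ_m − ρ_c) r.
h = r (ρ_m − ρ_c) / ρ_c = 16.51 km × (3377 − 2787) / 2787 = 3.5 km.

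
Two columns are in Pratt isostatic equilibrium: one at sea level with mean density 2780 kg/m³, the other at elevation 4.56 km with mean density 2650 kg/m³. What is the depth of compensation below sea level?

ρ_ref D = ρ (D + h) → D (ρ_ref − ρ) = ρ h.
D = ρ h/(ρ_ref − ρ) = 2650 × 4.56 km/(2780 − 2650) = 93 km.

93 km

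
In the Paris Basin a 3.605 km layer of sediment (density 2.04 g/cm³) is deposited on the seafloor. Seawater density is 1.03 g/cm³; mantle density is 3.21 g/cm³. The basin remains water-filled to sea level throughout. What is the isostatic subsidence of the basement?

Submarine loading: the sediment displaces seawater, and the subsidence is in turn flooded, so s (ρ_m − ρ_w) = t (ρ_sed − ρ_w).
s = 3.605 km × (2.04 − 1.03) / (3.21 − 1.03) = 1.67 km.

1.67 km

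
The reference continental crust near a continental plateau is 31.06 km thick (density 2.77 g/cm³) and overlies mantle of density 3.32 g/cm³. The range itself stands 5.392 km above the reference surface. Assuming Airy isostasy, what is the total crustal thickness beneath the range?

63.6 km

Root depth r = h ρ_c / (ρ_m − ρ_c) = 5.392 km × 2.77 / 0.55 = 27.16 km.
Total thickness = T + h + r = 31.06 km + 5.392 km + 27.16 km = 63.6 km.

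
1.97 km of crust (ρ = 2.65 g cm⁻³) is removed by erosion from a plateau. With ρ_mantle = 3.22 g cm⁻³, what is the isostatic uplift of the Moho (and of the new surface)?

1.62 km

Unloading: uplift u = e ρ_c/ρ_m = 1.97 km × 2.65/3.22 = 1.62 km.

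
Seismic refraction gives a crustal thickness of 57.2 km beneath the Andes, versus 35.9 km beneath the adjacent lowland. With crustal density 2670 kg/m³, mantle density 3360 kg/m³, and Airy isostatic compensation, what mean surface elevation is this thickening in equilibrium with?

4.37 km

Excess crust Δ = 57.2 km − 35.9 km = 21.3 km, split between elevation h and root r with h + r = Δ.
Airy balance ρ_c h = (ρ_m − ρ_c) r gives r = h ρ_c/(ρ_m − ρ_c), so h (1 + ρ_c/(ρ_m − ρ_c)) = Δ, i.e. h = Δ (ρ_m − ρ_c)/ρ_m.
h = 21.3 km × 690/3360 = 4.37 km.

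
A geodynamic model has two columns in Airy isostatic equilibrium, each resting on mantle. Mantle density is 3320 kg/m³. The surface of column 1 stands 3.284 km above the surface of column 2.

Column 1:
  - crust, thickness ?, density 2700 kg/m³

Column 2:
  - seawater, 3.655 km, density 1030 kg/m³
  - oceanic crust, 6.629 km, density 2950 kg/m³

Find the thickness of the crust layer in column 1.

Take the compensation level at the base of the deeper column (depth z_c below the surface of column 1) and equate Σ ρ_i t_i down to z_c; mantle fills any gap and the z_c terms cancel.
Column 1: x×2700 + (z_c − 0 − x)×3320
Column 2: 3.284×0 + 3.655×1030 + 6.629×2950 + (z_c − 3.284 − 10.284)×3320
The z_c×3320 term appears on both sides and cancels. Collect the known terms of each column as K = Σ(ρt)_known − 3320 × (depth of known layers): K_1 = 0 − 3320×0 = 0; K_2 = 23320.2 − 3320×(3.284 + 10.284) = −21725.56.
Balance: K_1 − x×(3320 − 2700) = K_2, so x = (K_1 − K_2)/(3320 − 2700) = 21725.6/620 = 35 km.

35 km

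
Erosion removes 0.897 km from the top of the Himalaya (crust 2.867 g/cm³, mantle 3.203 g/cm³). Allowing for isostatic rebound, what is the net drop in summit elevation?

0.0941 km

Rebound u = e ρ_c/ρ_m = 0.897 km × 2.867/3.203 = 0.8029 km.
Net surface drop = e − u = 0.897 km − 0.8029 km = e (ρ_m − ρ_c)/ρ_m = 0.0941 km.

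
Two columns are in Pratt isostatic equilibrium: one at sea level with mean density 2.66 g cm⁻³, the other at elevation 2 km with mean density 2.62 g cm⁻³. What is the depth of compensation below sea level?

131 km

ρ_ref D = ρ (D + h) → D (ρ_ref − ρ) = ρ h.
D = ρ h/(ρ_ref − ρ) = 2.62 × 2 km/(2.66 − 2.62) = 131 km.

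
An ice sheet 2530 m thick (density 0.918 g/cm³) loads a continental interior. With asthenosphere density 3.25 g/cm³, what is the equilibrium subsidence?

715 m

Balancing pressure at the compensation depth: the ice load ρ_ice t is balanced by mantle displaced below, ρ_m s.
s = t ρ_ice / ρ_m = 2530 m × 0.918/3.25 = 715 m.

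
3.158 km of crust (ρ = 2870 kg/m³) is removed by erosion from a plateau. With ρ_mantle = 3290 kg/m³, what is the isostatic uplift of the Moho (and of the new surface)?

2.75 km

Unloading: uplift u = e ρ_c/ρ_m = 3.158 km × 2870/3290 = 2.75 km.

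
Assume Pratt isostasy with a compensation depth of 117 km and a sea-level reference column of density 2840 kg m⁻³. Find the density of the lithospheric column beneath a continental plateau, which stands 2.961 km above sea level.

Pratt balance: ρ_ref D = ρ (D + h).
ρ = ρ_ref D/(D + h) = 2840 × 117 km/(117 km + 2.961 km) = 2770 kg m⁻³.

2770 kg m⁻³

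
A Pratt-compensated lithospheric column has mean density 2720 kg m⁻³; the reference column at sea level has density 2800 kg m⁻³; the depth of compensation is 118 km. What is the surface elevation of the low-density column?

ρ_ref D = ρ (D + h) → h = D (ρ_ref − ρ)/ρ.
h = 118 km × (2800 − 2720)/2720 = 3.47 km.

3.47 km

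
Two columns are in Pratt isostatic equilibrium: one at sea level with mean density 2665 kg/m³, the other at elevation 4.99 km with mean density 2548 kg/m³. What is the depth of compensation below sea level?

109 km

ρ_ref D = ρ (D + h) → D (ρ_ref − ρ) = ρ h.
D = ρ h/(ρ_ref − ρ) = 2548 × 4.99 km/(2665 − 2548) = 109 km.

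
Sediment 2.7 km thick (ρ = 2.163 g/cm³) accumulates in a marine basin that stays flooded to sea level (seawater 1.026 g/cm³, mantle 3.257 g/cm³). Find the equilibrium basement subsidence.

1.38 km

Submarine loading: the sediment displaces seawater, and the subsidence is in turn flooded, so s (ρ_m − ρ_w) = t (ρ_sed − ρ_w).
s = 2.7 km × (2.163 − 1.026) / (3.257 − 1.026) = 1.38 km.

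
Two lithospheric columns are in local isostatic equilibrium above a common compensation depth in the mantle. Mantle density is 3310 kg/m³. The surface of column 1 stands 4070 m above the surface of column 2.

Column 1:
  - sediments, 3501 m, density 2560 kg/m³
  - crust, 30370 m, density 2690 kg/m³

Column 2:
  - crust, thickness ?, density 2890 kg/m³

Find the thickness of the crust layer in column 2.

Take the compensation level at the base of the deeper column (depth z_c below the surface of column 1) and equate Σ ρ_i t_i down to z_c; mantle fills any gap and the z_c terms cancel.
Column 1: 3501×2560 + 30370×2690 + (z_c − 33871)×3310
Column 2: 4070×0 + x×2890 + (z_c − 4070 − 0 − x)×3310
The z_c×3310 term appears on both sides and cancels. Collect the known terms of each column as K = Σ(ρt)_known − 3310 × (depth of known layers): K_1 = 90657860 − 3310×33871 = −21455150; K_2 = 0 − 3310×(4070 + 0) = −13471700.
Balance: K_1 = K_2 − x×(3310 − 2890), so x = (K_2 − K_1)/(3310 − 2890) = 7983450/420 = 19000 m.

19000 m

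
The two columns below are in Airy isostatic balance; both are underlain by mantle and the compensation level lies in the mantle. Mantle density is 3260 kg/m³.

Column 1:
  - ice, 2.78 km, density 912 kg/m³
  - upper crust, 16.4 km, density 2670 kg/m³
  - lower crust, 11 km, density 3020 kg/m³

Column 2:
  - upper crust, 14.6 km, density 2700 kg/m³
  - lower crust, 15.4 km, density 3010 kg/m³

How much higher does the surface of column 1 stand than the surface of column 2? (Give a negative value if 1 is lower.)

2.09 km

For any compensation level in the mantle, the mantle terms cancel and isostasy reduces to e = (Σt_1 − Σt_2) − (Σ(ρt)_1 − Σ(ρt)_2) / ρ_m.
Σt_1 = 30.18 km; Σt_2 = 30 km; Σ(ρt)_1 = 79543.36; Σ(ρt)_2 = 85774 (in km·kg/m³).
e = (30.18 − 30) − (79543.36 − 85774) / 3260 = 2.09 km.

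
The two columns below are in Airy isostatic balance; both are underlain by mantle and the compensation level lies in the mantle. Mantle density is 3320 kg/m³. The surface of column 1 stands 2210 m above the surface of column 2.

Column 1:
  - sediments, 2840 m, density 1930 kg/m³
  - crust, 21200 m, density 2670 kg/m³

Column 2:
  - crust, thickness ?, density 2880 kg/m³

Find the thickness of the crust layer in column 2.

Take the compensation level at the base of the deeper column (depth z_c below the surface of column 1) and equate Σ ρ_i t_i down to z_c; mantle fills any gap and the z_c terms cancel.
Column 1: 2840×1930 + 21200×2670 + (z_c − 24040)×3320
Column 2: 2210×0 + x×2880 + (z_c − 2210 − 0 − x)×3320
The z_c×3320 term appears on both sides and cancels. Collect the known terms of each column as K = Σ(ρt)_known − 3320 × (depth of known layers): K_1 = 62085200 − 3320×24040 = −17727600; K_2 = 0 − 3320×(2210 + 0) = −7337200.
Balance: K_1 = K_2 − x×(3320 − 2880), so x = (K_2 − K_1)/(3320 − 2880) = 10390400/440 = 23600 m.

23600 m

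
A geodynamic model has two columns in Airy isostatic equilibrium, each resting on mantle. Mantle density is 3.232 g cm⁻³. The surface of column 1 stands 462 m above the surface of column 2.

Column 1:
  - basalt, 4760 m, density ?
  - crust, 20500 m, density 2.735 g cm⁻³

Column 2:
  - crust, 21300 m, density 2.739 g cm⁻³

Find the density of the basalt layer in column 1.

2.85 g cm⁻³

Take the compensation level at the base of the deeper column (depth z_c below the surface of column 1) and equate Σ ρ_i t_i down to z_c; mantle fills any gap and the z_c terms cancel.
Column 1: 4760×ρ + 20500×2.735 + (z_c − 25260)×3.232
Column 2: 462×0 + 21300×2.739 + (z_c − 462 − 21300)×3.232
The z_c×3.232 term appears on both sides and cancels. Collect the known terms of each column as K = Σ(ρt)_known − 3.232 × (depth of known layers): K_1 = 56067.5 − 3.232×25260 = −25572.82; K_2 = 58340.7 − 3.232×(462 + 21300) = −11994.084.
Balance: K_1 + 4760×ρ = K_2, so ρ = (K_2 − K_1)/4760 = 13578.7/4760 = 2.85 g cm⁻³.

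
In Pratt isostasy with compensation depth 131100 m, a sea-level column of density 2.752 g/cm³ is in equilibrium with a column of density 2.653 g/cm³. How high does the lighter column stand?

4890 m

ρ_ref D = ρ (D + h) → h = D (ρ_ref − ρ)/ρ.
h = 131100 m × (2.752 − 2.653)/2.653 = 4890 m.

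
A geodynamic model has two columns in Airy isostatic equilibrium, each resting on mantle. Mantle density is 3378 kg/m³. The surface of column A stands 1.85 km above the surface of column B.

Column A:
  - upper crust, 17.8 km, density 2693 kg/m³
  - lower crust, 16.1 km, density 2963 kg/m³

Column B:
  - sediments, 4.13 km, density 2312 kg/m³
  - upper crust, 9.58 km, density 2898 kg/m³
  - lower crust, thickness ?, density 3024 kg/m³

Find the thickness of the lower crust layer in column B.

10.2 km

Take the compensation level at the base of the deeper column (depth z_c below the surface of column A) and equate Σ ρ_i t_i down to z_c; mantle fills any gap and the z_c terms cancel.
Column A: 17.8×2693 + 16.1×2963 + (z_c − 33.9)×3378
Column B: 1.85×0 + 4.13×2312 + 9.58×2898 + x×3024 + (z_c − 1.85 − 13.71 − x)×3378
The z_c×3378 term appears on both sides and cancels. Collect the known terms of each column as K = Σ(ρt)_known − 3378 × (depth of known layers): K_A = 95639.7 − 3378×33.9 = −18874.5; K_B = 37311.4 − 3378×(1.85 + 13.71) = −15250.28.
Balance: K_A = K_B − x×(3378 − 3024), so x = (K_B − K_A)/(3378 − 3024) = 3624.22/354 = 10.2 km.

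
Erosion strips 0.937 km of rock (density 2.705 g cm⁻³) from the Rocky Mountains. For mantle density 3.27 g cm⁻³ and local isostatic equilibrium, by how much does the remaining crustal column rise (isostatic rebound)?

Unloading: uplift u = e ρ_c/ρ_m = 0.937 km × 2.705/3.27 = 0.775 km.

0.775 km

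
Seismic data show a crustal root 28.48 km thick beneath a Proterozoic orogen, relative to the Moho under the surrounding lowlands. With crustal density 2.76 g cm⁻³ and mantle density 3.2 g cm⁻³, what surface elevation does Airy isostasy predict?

Equating mass per unit area of the two columns: ρ_c h = (ρ_m − ρ_c) r.
h = r (ρ_m − ρ_c) / ρ_c = 28.48 km × (3.2 − 2.76) / 2.76 = 4.54 km.

4.54 km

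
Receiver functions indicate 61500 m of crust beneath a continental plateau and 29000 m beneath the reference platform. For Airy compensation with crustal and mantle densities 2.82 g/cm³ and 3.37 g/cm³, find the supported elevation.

Excess crust Δ = 61500 m − 29000 m = 32500 m, split between elevation h and root r with h + r = Δ.
Airy balance ρ_c h = (ρ_m − ρ_c) r gives r = h ρ_c/(ρ_m − ρ_c), so h (1 + ρ_c/(ρ_m − ρ_c)) = Δ, i.e. h = Δ (ρ_m − ρ_c)/ρ_m.
h = 32500 m × 0.55/3.37 = 5300 m.

5300 m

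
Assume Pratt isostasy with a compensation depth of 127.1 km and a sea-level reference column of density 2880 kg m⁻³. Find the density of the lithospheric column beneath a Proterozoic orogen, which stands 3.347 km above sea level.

2810 kg m⁻³

Pratt balance: ρ_ref D = ρ (D + h).
ρ = ρ_ref D/(D + h) = 2880 × 127.1 km/(127.1 km + 3.347 km) = 2810 kg m⁻³.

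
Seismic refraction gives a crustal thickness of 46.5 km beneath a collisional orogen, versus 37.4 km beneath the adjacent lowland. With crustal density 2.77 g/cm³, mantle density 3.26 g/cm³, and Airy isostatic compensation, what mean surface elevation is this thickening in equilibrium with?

1.37 km

Excess crust Δ = 46.5 km − 37.4 km = 9.1 km, split between elevation h and root r with h + r = Δ.
Airy balance ρ_c h = (ρ_m − ρ_c) r gives r = h ρ_c/(ρ_m − ρ_c), so h (1 + ρ_c/(ρ_m − ρ_c)) = Δ, i.e. h = Δ (ρ_m − ρ_c)/ρ_m.
h = 9.1 km × 0.49/3.26 = 1.37 km.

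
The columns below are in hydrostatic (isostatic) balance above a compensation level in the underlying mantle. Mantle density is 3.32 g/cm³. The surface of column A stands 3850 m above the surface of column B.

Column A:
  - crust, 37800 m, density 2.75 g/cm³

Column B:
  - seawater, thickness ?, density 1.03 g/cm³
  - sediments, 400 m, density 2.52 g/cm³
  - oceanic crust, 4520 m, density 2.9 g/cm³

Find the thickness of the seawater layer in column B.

Take the compensation level at the base of the deeper column (depth z_c below the surface of column A) and equate Σ ρ_i t_i down to z_c; mantle fills any gap and the z_c terms cancel.
Column A: 37800×2.75 + (z_c − 37800)×3.32
Column B: 3850×0 + x×1.03 + 400×2.52 + 4520×2.9 + (z_c − 3850 − 4920 − x)×3.32
The z_c×3.32 term appears on both sides and cancels. Collect the known terms of each column as K = Σ(ρt)_known − 3.32 × (depth of known layers): K_A = 103950 − 3.32×37800 = −21546; K_B = 14116 − 3.32×(3850 + 4920) = −15000.4.
Balance: K_A = K_B − x×(3.32 − 1.03), so x = (K_B − K_A)/(3.32 − 1.03) = 6545.6/2.29 = 2860 m.

2860 m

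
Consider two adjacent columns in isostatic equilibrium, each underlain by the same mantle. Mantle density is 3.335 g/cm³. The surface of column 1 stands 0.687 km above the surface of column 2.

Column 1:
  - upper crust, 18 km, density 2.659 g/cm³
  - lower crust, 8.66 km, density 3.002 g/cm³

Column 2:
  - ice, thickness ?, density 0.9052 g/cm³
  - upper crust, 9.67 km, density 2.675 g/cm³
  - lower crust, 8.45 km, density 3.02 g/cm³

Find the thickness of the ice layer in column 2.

Take the compensation level at the base of the deeper column (depth z_c below the surface of column 1) and equate Σ ρ_i t_i down to z_c; mantle fills any gap and the z_c terms cancel.
Column 1: 18×2.659 + 8.66×3.002 + (z_c − 26.66)×3.335
Column 2: 0.687×0 + x×0.9052 + 9.67×2.675 + 8.45×3.02 + (z_c − 0.687 − 18.12 − x)×3.335
The z_c×3.335 term appears on both sides and cancels. Collect the known terms of each column as K = Σ(ρt)_known − 3.335 × (depth of known layers): K_1 = 73.85932 − 3.335×26.66 = −15.05178; K_2 = 51.38625 − 3.335×(0.687 + 18.12) = −11.335095.
Balance: K_1 = K_2 − x×(3.335 − 0.9052), so x = (K_2 − K_1)/(3.335 − 0.9052) = 3.71669/2.4298 = 1.53 km.

1.53 km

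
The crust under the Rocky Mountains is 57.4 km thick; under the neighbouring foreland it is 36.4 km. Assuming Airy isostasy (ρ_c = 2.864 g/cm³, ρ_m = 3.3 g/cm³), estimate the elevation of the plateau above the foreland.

Excess crust Δ = 57.4 km − 36.4 km = 21 km, split between elevation h and root r with h + r = Δ.
Airy balance ρ_c h = (ρ_m − ρ_c) r gives r = h ρ_c/(ρ_m − ρ_c), so h (1 + ρ_c/(ρ_m − ρ_c)) = Δ, i.e. h = Δ (ρ_m − ρ_c)/ρ_m.
h = 21 km × 0.436/3.3 = 2.77 km.

2.77 km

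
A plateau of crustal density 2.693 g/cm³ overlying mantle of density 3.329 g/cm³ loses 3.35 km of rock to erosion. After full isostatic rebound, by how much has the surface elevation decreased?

Rebound u = e ρ_c/ρ_m = 3.35 km × 2.693/3.329 = 2.71 km.
Net surface drop = e − u = 3.35 km − 2.71 km = e (ρ_m − ρ_c)/ρ_m = 0.64 km.

0.64 km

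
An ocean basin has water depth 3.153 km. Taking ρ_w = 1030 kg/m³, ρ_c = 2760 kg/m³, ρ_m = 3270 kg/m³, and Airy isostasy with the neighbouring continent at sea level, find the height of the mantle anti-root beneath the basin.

10.7 km

Balancing pressure at the compensation depth: replacing crust with seawater at the top is compensated by replacing crust with mantle at the base: d (ρ_c − ρ_w) = a (ρ_m − ρ_c).
a = d (ρ_c − ρ_w)/(ρ_m − ρ_c) = 3.153 km × 1730/510 = 10.7 km.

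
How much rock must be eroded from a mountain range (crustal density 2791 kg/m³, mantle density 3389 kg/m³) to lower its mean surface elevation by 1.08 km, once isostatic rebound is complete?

6.12 km

Net drop Δ = e − u = e − e ρ_c/ρ_m = e (ρ_m − ρ_c)/ρ_m.
e = Δ ρ_m/(ρ_m − ρ_c) = 1.08 km × 3389/598 = 6.12 km.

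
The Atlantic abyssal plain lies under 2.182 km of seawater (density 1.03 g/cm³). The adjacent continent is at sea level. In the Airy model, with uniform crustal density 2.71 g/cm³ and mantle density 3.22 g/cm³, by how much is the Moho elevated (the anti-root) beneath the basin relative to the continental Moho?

7.19 km

Balancing pressure at the compensation depth: replacing crust with seawater at the top is compensated by replacing crust with mantle at the base: d (ρ_c − ρ_w) = a (ρ_m − ρ_c).
a = d (ρ_c − ρ_w)/(ρ_m − ρ_c) = 2.182 km × 1.68/0.51 = 7.19 km.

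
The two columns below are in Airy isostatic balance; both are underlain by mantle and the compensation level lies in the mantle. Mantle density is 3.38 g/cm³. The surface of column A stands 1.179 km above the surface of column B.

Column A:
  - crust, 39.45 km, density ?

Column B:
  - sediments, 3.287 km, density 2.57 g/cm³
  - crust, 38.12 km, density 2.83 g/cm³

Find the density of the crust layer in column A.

2.68 g/cm³

Take the compensation level at the base of the deeper column (depth z_c below the surface of column A) and equate Σ ρ_i t_i down to z_c; mantle fills any gap and the z_c terms cancel.
Column A: 39.45×ρ + (z_c − 39.45)×3.38
Column B: 1.179×0 + 3.287×2.57 + 38.12×2.83 + (z_c − 1.179 − 41.407)×3.38
The z_c×3.38 term appears on both sides and cancels. Collect the known terms of each column as K = Σ(ρt)_known − 3.38 × (depth of known layers): K_A = 0 − 3.38×39.45 = −133.341; K_B = 116.32719 − 3.38×(1.179 + 41.407) = −27.61349.
Balance: K_A + 39.45×ρ = K_B, so ρ = (K_B − K_A)/39.45 = 105.728/39.45 = 2.68 g/cm³.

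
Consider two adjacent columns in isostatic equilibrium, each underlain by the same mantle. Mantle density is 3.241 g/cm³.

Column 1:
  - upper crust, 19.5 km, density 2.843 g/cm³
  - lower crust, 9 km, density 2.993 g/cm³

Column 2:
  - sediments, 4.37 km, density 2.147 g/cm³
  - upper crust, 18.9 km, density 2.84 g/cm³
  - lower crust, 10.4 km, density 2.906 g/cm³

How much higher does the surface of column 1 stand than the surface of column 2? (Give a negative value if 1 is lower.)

−1.81 km

For any compensation level in the mantle, the mantle terms cancel and isostasy reduces to e = (Σt_1 − Σt_2) − (Σ(ρt)_1 − Σ(ρt)_2) / ρ_m.
Σt_1 = 28.5 km; Σt_2 = 33.67 km; Σ(ρt)_1 = 82.3755; Σ(ρt)_2 = 93.28079 (in km·g/cm³).
e = (28.5 − 33.67) − (82.3755 − 93.28079) / 3.241 = −1.81 km.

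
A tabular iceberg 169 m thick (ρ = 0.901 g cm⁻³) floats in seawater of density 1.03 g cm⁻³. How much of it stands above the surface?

Floating equilibrium: submerged depth d = t ρ_obj/ρ_fluid = 169 m × 0.901/1.03 = 147.8 m.
Freeboard = t − d = 169 m − 147.8 m = 21.2 m.

21.2 m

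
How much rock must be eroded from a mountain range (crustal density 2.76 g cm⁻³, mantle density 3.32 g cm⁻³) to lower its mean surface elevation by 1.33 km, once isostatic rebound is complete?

7.88 km

Net drop Δ = e − u = e − e ρ_c/ρ_m = e (ρ_m − ρ_c)/ρ_m.
e = Δ ρ_m/(ρ_m − ρ_c) = 1.33 km × 3.32/0.56 = 7.88 km.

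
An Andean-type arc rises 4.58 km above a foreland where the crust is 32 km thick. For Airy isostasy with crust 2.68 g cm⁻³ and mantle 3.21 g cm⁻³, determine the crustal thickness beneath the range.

Root depth r = h ρ_c / (ρ_m − ρ_c) = 4.58 km × 2.68 / 0.53 = 23.16 km.
Total thickness = T + h + r = 32 km + 4.58 km + 23.16 km = 59.7 km.

59.7 km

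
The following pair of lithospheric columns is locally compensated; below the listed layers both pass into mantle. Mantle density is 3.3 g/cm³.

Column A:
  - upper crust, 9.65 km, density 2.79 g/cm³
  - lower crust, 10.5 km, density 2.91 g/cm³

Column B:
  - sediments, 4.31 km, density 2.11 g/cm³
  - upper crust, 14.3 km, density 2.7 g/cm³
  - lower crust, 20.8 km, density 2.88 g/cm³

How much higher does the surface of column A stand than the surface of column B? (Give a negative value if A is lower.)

For any compensation level in the mantle, the mantle terms cancel and isostasy reduces to e = (Σt_A − Σt_B) − (Σ(ρt)_A − Σ(ρt)_B) / ρ_m.
Σt_A = 20.15 km; Σt_B = 39.41 km; Σ(ρt)_A = 57.4785; Σ(ρt)_B = 107.6081 (in km·g/cm³).
e = (20.15 − 39.41) − (57.4785 − 107.6081) / 3.3 = −4.07 km.

−4.07 km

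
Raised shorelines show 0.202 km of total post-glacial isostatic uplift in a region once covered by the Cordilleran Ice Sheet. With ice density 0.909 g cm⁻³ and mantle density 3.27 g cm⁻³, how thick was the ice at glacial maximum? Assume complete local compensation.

u = t ρ_ice/ρ_m → t = u ρ_m/ρ_ice = 0.202 km × 3.27/0.909 = 0.727 km.

0.727 km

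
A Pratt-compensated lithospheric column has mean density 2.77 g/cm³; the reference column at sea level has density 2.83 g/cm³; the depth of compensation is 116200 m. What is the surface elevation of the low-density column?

2520 m

ρ_ref D = ρ (D + h) → h = D (ρ_ref − ρ)/ρ.
h = 116200 m × (2.83 − 2.77)/2.77 = 2520 m.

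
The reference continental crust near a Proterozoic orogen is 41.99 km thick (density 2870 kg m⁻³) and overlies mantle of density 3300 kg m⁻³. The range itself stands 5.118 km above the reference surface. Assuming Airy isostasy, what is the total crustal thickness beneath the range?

81.3 km

Root depth r = h ρ_c / (ρ_m − ρ_c) = 5.118 km × 2870 / 430 = 34.16 km.
Total thickness = T + h + r = 41.99 km + 5.118 km + 34.16 km = 81.3 km.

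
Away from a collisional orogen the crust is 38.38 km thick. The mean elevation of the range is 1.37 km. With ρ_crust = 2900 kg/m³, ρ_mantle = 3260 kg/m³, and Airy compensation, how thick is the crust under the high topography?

Root depth r = h ρ_c / (ρ_m − ρ_c) = 1.37 km × 2900 / 360 = 11.04 km.
Total thickness = T + h + r = 38.38 km + 1.37 km + 11.04 km = 50.8 km.

50.8 km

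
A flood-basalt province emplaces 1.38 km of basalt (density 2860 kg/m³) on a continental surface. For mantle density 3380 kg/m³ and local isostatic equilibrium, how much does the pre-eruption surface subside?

Subaerial loading: s = t ρ_load / ρ_m.
s = 1.38 km × 2860/3380 = 1.17 km.

1.17 km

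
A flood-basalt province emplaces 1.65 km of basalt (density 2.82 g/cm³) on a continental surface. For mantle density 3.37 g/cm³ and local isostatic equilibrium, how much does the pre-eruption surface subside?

1.38 km

Subaerial loading: s = t ρ_load / ρ_m.
s = 1.65 km × 2.82/3.37 = 1.38 km.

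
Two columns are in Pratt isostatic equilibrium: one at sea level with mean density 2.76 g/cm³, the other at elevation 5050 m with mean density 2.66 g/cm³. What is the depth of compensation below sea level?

134000 m

ρ_ref D = ρ (D + h) → D (ρ_ref − ρ) = ρ h.
D = ρ h/(ρ_ref − ρ) = 2.66 × 5050 m/(2.76 − 2.66) = 134000 m.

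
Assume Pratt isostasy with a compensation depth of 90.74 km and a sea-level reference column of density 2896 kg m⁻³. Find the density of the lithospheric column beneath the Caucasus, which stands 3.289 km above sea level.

2790 kg m⁻³

Pratt balance: ρ_ref D = ρ (D + h).
ρ = ρ_ref D/(D + h) = 2896 × 90.74 km/(90.74 km + 3.289 km) = 2790 kg m⁻³.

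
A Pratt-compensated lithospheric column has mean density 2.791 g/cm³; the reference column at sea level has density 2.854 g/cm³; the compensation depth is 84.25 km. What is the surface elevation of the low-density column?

1.9 km

ρ_ref D = ρ (D + h) → h = D (ρ_ref − ρ)/ρ.
h = 84.25 km × (2.854 − 2.791)/2.791 = 1.9 km.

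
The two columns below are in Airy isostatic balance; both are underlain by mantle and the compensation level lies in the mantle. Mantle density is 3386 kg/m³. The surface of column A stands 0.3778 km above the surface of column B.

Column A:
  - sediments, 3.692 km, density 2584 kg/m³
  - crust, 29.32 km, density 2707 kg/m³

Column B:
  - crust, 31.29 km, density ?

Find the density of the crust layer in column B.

2700 kg/m³

Take the compensation level at the base of the deeper column (depth z_c below the surface of column A) and equate Σ ρ_i t_i down to z_c; mantle fills any gap and the z_c terms cancel.
Column A: 3.692×2584 + 29.32×2707 + (z_c − 33.012)×3386
Column B: 0.3778×0 + 31.29×ρ + (z_c − 0.3778 − 31.29)×3386
The z_c×3386 term appears on both sides and cancels. Collect the known terms of each column as K = Σ(ρt)_known − 3386 × (depth of known layers): K_A = 88909.368 − 3386×33.012 = −22869.264; K_B = 0 − 3386×(0.3778 + 31.29) = −107227.171.
Balance: K_A = K_B + 31.29×ρ, so ρ = (K_A − K_B)/31.29 = 84357.9/31.29 = 2700 kg/m³.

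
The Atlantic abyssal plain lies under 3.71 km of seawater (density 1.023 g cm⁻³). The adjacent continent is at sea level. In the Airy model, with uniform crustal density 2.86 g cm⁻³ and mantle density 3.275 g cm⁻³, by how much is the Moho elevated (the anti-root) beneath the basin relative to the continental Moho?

16.4 km

Balancing pressure at the compensation depth: replacing crust with seawater at the top is compensated by replacing crust with mantle at the base: d (ρ_c − ρ_w) = a (ρ_m − ρ_c).
a = d (ρ_c − ρ_w)/(ρ_m − ρ_c) = 3.71 km × 1.837/0.415 = 16.4 km.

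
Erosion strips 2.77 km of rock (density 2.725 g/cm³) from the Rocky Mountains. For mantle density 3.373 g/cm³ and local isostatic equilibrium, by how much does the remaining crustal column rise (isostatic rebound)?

Unloading: uplift u = e ρ_c/ρ_m = 2.77 km × 2.725/3.373 = 2.24 km.

2.24 km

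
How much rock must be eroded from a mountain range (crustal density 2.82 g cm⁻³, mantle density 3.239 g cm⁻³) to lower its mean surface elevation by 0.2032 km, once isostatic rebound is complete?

1.57 km

Net drop Δ = e − u = e − e ρ_c/ρ_m = e (ρ_m − ρ_c)/ρ_m.
e = Δ ρ_m/(ρ_m − ρ_c) = 0.2032 km × 3.239/0.419 = 1.57 km.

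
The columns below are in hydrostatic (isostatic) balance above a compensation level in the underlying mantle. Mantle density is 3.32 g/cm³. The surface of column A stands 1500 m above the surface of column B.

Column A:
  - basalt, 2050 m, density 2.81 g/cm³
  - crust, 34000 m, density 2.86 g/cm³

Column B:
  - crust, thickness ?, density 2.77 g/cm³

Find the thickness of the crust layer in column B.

21300 m

Take the compensation level at the base of the deeper column (depth z_c below the surface of column A) and equate Σ ρ_i t_i down to z_c; mantle fills any gap and the z_c terms cancel.
Column A: 2050×2.81 + 34000×2.86 + (z_c − 36050)×3.32
Column B: 1500×0 + x×2.77 + (z_c − 1500 − 0 − x)×3.32
The z_c×3.32 term appears on both sides and cancels. Collect the known terms of each column as K = Σ(ρt)_known − 3.32 × (depth of known layers): K_A = 103000.5 − 3.32×36050 = −16685.5; K_B = 0 − 3.32×(1500 + 0) = −4980.
Balance: K_A = K_B − x×(3.32 − 2.77), so x = (K_B − K_A)/(3.32 − 2.77) = 11705.5/0.55 = 21300 m.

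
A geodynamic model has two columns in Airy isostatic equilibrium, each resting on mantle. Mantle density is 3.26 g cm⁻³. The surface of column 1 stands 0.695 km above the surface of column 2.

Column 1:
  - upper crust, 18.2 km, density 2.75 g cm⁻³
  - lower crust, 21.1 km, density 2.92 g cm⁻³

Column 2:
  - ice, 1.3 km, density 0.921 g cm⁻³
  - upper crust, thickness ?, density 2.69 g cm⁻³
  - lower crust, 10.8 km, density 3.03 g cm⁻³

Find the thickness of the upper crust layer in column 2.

Take the compensation level at the base of the deeper column (depth z_c below the surface of column 1) and equate Σ ρ_i t_i down to z_c; mantle fills any gap and the z_c terms cancel.
Column 1: 18.2×2.75 + 21.1×2.92 + (z_c − 39.3)×3.26
Column 2: 0.695×0 + 1.3×0.921 + x×2.69 + 10.8×3.03 + (z_c − 0.695 − 12.1 − x)×3.26
The z_c×3.26 term appears on both sides and cancels. Collect the known terms of each column as K = Σ(ρt)_known − 3.26 × (depth of known layers): K_1 = 111.662 − 3.26×39.3 = −16.456; K_2 = 33.9213 − 3.26×(0.695 + 12.1) = −7.7904.
Balance: K_1 = K_2 − x×(3.26 − 2.69), so x = (K_2 − K_1)/(3.26 − 2.69) = 8.6656/0.57 = 15.2 km.

15.2 km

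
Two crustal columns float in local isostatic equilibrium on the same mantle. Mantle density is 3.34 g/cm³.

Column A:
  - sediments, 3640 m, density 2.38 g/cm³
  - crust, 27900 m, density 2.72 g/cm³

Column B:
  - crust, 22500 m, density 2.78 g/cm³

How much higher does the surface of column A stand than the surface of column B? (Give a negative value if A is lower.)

For any compensation level in the mantle, the mantle terms cancel and isostasy reduces to e = (Σt_A − Σt_B) − (Σ(ρt)_A − Σ(ρt)_B) / ρ_m.
Σt_A = 31540 m; Σt_B = 22500 m; Σ(ρt)_A = 84551.2; Σ(ρt)_B = 62550 (in m·g/cm³).
e = (31540 − 22500) − (84551.2 − 62550) / 3.34 = 2450 m.

2450 m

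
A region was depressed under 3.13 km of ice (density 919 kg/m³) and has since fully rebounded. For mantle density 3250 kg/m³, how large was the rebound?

Removing the load lets mantle flow back in; uplift u satisfies ρ_ice t = ρ_m u.
u = t ρ_ice/ρ_m = 3.13 km × 919/3250 = 0.885 km.

0.885 km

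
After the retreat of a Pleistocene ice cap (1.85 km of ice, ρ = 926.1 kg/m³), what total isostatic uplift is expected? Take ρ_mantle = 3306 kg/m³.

0.518 km

Removing the load lets mantle flow back in; uplift u satisfies ρ_ice t = ρ_m u.
u = t ρ_ice/ρ_m = 1.85 km × 926.1/3306 = 0.518 km.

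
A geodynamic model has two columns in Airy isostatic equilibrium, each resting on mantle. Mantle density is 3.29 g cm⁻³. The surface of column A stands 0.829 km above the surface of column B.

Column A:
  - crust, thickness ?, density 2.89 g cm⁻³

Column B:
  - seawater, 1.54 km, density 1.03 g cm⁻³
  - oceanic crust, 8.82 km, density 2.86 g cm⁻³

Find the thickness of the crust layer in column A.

Take the compensation level at the base of the deeper column (depth z_c below the surface of column A) and equate Σ ρ_i t_i down to z_c; mantle fills any gap and the z_c terms cancel.
Column A: x×2.89 + (z_c − 0 − x)×3.29
Column B: 0.829×0 + 1.54×1.03 + 8.82×2.86 + (z_c − 0.829 − 10.36)×3.29
The z_c×3.29 term appears on both sides and cancels. Collect the known terms of each column as K = Σ(ρt)_known − 3.29 × (depth of known layers): K_A = 0 − 3.29×0 = 0; K_B = 26.8114 − 3.29×(0.829 + 10.36) = −10.00041.
Balance: K_A − x×(3.29 − 2.89) = K_B, so x = (K_A − K_B)/(3.29 − 2.89) = 10.0004/0.4 = 25 km.

25 km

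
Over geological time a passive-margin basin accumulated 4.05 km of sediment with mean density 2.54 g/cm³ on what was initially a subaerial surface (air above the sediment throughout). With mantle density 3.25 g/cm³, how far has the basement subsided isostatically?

3.17 km

Subaerial load: s = t ρ_sed / ρ_m = 4.05 km × 2.54/3.25 = 3.17 km.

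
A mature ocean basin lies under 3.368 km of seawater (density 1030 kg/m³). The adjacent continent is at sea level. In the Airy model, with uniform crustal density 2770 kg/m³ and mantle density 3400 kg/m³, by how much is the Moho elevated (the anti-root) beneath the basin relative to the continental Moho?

Isostatic balance requires: replacing crust with seawater at the top is compensated by replacing crust with mantle at the base: d (ρ_c − ρ_w) = a (ρ_m − ρ_c).
a = d (ρ_c − ρ_w)/(ρ_m − ρ_c) = 3.368 km × 1740/630 = 9.3 km.

9.3 km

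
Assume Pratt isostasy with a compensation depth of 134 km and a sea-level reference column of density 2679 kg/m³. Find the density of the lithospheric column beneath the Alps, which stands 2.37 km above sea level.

Pratt balance: ρ_ref D = ρ (D + h).
ρ = ρ_ref D/(D + h) = 2679 × 134 km/(134 km + 2.37 km) = 2630 kg/m³.

2630 kg/m³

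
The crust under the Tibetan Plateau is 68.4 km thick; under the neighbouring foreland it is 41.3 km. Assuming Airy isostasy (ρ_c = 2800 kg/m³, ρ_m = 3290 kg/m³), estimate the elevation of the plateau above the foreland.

Excess crust Δ = 68.4 km − 41.3 km = 27.1 km, split between elevation h and root r with h + r = Δ.
Airy balance ρ_c h = (ρ_m − ρ_c) r gives r = h ρ_c/(ρ_m − ρ_c), so h (1 + ρ_c/(ρ_m − ρ_c)) = Δ, i.e. h = Δ (ρ_m − ρ_c)/ρ_m.
h = 27.1 km × 490/3290 = 4.04 km.

4.04 km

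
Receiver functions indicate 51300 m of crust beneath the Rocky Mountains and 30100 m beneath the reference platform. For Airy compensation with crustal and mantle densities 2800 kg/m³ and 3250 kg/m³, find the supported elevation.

2940 m

Excess crust Δ = 51300 m − 30100 m = 21200 m, split between elevation h and root r with h + r = Δ.
Airy balance ρ_c h = (ρ_m − ρ_c) r gives r = h ρ_c/(ρ_m − ρ_c), so h (1 + ρ_c/(ρ_m − ρ_c)) = Δ, i.e. h = Δ (ρ_m − ρ_c)/ρ_m.
h = 21200 m × 450/3250 = 2940 m.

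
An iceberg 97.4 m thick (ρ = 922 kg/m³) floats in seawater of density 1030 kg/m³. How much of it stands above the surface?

10.2 m

Floating equilibrium: submerged depth d = t ρ_obj/ρ_fluid = 97.4 m × 922/1030 = 87.19 m.
Freeboard = t − d = 97.4 m − 87.19 m = 10.2 m.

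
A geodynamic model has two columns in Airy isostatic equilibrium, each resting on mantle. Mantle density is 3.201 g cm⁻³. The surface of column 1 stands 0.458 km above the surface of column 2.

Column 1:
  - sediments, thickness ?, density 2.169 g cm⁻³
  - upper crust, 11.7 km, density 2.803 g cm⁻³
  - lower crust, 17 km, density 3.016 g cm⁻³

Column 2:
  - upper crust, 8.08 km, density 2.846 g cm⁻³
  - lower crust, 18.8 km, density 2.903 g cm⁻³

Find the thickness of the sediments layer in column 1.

2.07 km

Take the compensation level at the base of the deeper column (depth z_c below the surface of column 1) and equate Σ ρ_i t_i down to z_c; mantle fills any gap and the z_c terms cancel.
Column 1: x×2.169 + 11.7×2.803 + 17×3.016 + (z_c − 28.7 − x)×3.201
Column 2: 0.458×0 + 8.08×2.846 + 18.8×2.903 + (z_c − 0.458 − 26.88)×3.201
The z_c×3.201 term appears on both sides and cancels. Collect the known terms of each column as K = Σ(ρt)_known − 3.201 × (depth of known layers): K_1 = 84.0671 − 3.201×28.7 = −7.8016; K_2 = 77.57208 − 3.201×(0.458 + 26.88) = −9.936858.
Balance: K_1 − x×(3.201 − 2.169) = K_2, so x = (K_1 − K_2)/(3.201 − 2.169) = 2.13526/1.032 = 2.07 km.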